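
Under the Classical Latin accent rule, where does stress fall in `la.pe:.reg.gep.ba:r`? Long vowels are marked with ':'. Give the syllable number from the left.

4

Classical Latin: stress the penult if heavy (long vowel or closed), else the antepenult.
Weights: 3 reg H, 4 gep H, 5 ba:r H.
The penult (syllable 4, gep) is heavy, so it takes stress.
Stress on syllable 4: la.pe:.reg.ˈgep.ba:r.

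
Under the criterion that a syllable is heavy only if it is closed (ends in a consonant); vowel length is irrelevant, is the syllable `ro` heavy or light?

light

`ro`: short vowel, open (no coda). Open (no coda) → light.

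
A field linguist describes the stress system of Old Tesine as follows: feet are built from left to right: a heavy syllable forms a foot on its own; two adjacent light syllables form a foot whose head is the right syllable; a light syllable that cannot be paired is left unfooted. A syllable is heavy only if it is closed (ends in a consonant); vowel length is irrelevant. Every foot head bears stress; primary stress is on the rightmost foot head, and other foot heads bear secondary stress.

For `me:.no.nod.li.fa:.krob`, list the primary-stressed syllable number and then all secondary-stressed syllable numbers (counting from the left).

primary 6, secondary 2, 3, 5

Weights: 1 me: L, 2 no L, 3 nod H, 4 li L, 5 fa: L, 6 krob H.
Parse left to right (heavy = foot alone; LL = one foot; stranded L unfooted): (me:.ˈno) (ˈnod) (li.ˈfa:) (ˈkrob).
Foot heads: 2, 3, 5, 6.
Primary stress on the rightmost head = syllable 6.
Secondary stress on 2, 3, 5: me:.ˌno.ˌnod.li.ˌfa:.ˈkrob.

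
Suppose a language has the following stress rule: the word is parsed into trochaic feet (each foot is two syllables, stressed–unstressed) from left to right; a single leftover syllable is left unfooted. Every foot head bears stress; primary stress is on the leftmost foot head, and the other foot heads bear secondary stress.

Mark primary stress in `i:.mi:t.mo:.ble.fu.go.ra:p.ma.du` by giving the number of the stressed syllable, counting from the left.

1

Parse left to right into trochaic (ˈσσ) feet: (ˈi:.mi:t) (ˈmo:.ble) (ˈfu.go) (ˈra:p.ma) du. Syllable 9 is left unfooted.
Foot heads (stressed positions): 1, 3, 5, 7.
End Rule Leftmost: primary stress on the leftmost head = syllable 1.
Primary stress: syllable 1 → ˈi:.mi:t.mo:.ble.fu.go.ra:p.ma.du.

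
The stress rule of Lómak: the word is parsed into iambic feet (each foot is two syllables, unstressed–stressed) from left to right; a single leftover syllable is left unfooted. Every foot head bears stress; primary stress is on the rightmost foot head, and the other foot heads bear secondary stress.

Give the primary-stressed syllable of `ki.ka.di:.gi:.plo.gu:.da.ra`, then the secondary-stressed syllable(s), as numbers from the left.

Parse left to right into iambic (σˈσ) feet: (ki.ˈka) (di:.ˈgi:) (plo.ˈgu:) (da.ˈra).
Foot heads (stressed positions): 2, 4, 6, 8.
End Rule Rightmost: primary stress on the rightmost head = syllable 8.
Secondary stress on 2, 4, 6: ki.ˌka.di:.ˌgi:.plo.ˌgu:.da.ˈra.

primary 8, secondary 2, 4, 6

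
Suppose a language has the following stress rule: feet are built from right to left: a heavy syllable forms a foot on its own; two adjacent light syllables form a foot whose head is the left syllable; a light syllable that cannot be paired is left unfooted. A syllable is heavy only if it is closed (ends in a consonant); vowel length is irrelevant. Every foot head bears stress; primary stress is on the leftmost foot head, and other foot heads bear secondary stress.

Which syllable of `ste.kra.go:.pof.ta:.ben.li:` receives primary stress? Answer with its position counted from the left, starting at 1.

2

Weights: 1 ste L, 2 kra L, 3 go: L, 4 pof H, 5 ta: L, 6 ben H, 7 li: L.
Parse right to left (heavy = foot alone; LL = one foot; stranded L unfooted): ste (ˈkra.go:) (ˈpof) ta: (ˈben) li:.
Foot heads: 2, 4, 6.
Primary stress on the leftmost head = syllable 2.
Primary stress: syllable 2 → ste.ˈkra.go:.pof.ta:.ben.li:.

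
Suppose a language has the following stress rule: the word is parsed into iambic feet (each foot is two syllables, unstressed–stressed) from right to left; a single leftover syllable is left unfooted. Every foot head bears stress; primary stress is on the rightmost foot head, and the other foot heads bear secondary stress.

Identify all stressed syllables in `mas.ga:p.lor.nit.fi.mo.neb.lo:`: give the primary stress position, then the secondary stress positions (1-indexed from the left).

Parse right to left into iambic (σˈσ) feet: (mas.ˈga:p) (lor.ˈnit) (fi.ˈmo) (neb.ˈlo:).
Foot heads (stressed positions): 2, 4, 6, 8.
End Rule Rightmost: primary stress on the rightmost head = syllable 8.
Secondary stress on 2, 4, 6: mas.ˌga:p.lor.ˌnit.fi.ˌmo.neb.ˈlo:.

primary 8, secondary 2, 4, 6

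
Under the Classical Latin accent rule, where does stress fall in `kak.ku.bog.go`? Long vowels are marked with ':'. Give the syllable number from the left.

3

Classical Latin: stress the penult if heavy (long vowel or closed), else the antepenult.
Weights: 2 ku L, 3 bog H, 4 go L.
The penult (syllable 3, bog) is heavy, so it takes stress.
Stress on syllable 3: kak.ku.ˈbog.go.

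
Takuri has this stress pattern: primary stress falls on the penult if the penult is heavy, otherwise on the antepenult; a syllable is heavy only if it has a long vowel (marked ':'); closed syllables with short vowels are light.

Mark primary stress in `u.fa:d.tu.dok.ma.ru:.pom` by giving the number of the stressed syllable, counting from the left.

6

Weights: 5 ma L, 6 ru: H, 7 pom L.
The penult (syllable 6, ru:) is heavy, so it takes stress.
Primary stress: syllable 6 → u.fa:d.tu.dok.ma.ˈru:.pom.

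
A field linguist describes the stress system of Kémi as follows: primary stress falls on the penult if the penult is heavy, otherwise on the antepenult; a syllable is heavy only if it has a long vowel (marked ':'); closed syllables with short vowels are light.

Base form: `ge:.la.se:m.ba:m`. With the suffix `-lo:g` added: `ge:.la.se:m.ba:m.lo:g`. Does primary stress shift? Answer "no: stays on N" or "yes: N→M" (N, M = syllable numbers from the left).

yes: 3→4

Base `ge:.la.se:m.ba:m` (4 syllables):
  Weights: 2 la L, 3 se:m H, 4 ba:m H.
  The penult (syllable 3, se:m) is heavy, so it takes stress.
  → primary stress on syllable 3.
Suffixed `ge:.la.se:m.ba:m.lo:g` (5 syllables):
  Weights: 3 se:m H, 4 ba:m H, 5 lo:g H.
  The penult (syllable 4, ba:m) is heavy, so it takes stress.
  → primary stress on syllable 4.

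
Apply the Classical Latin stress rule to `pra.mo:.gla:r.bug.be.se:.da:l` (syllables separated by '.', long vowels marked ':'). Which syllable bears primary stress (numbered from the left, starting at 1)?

6

Classical Latin: stress the penult if heavy (long vowel or closed), else the antepenult.
Weights: 5 be L, 6 se: H, 7 da:l H.
The penult (syllable 6, se:) is heavy, so it takes stress.
Stress on syllable 6: pra.mo:.gla:r.bug.be.ˈse:.da:l.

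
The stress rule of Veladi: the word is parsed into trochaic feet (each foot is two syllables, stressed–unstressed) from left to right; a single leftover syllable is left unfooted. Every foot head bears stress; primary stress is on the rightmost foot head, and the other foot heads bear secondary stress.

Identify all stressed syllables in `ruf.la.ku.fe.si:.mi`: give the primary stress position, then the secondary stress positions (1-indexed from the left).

primary 5, secondary 1, 3

Parse left to right into trochaic (ˈσσ) feet: (ˈruf.la) (ˈku.fe) (ˈsi:.mi).
Foot heads (stressed positions): 1, 3, 5.
End Rule Rightmost: primary stress on the rightmost head = syllable 5.
Secondary stress on 1, 3: ˌruf.la.ˌku.fe.ˈsi:.mi.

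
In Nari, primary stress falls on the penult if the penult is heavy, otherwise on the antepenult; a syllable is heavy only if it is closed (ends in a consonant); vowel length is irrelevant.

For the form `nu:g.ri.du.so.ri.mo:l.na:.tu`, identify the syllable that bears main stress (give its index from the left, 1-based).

Weights: 6 mo:l H, 7 na: L, 8 tu L.
The penult (syllable 7, na:) is light, so stress falls on the antepenult (syllable 6, mo:l).
Primary stress: syllable 6 → nu:g.ri.du.so.ri.ˈmo:l.na:.tu.

6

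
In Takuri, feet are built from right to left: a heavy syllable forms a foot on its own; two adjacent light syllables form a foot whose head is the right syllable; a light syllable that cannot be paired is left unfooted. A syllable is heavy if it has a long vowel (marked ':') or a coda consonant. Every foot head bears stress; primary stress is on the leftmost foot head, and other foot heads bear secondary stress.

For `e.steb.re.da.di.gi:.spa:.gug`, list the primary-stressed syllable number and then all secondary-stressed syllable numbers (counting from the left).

Weights: 1 e L, 2 steb H, 3 re L, 4 da L, 5 di L, 6 gi: H, 7 spa: H, 8 gug H.
Parse right to left (heavy = foot alone; LL = one foot; stranded L unfooted): e (ˈsteb) re (da.ˈdi) (ˈgi:) (ˈspa:) (ˈgug).
Foot heads: 2, 5, 6, 7, 8.
Primary stress on the leftmost head = syllable 2.
Secondary stress on 5, 6, 7, 8: e.ˈsteb.re.da.ˌdi.ˌgi:.ˌspa:.ˌgug.

primary 2, secondary 5, 6, 7, 8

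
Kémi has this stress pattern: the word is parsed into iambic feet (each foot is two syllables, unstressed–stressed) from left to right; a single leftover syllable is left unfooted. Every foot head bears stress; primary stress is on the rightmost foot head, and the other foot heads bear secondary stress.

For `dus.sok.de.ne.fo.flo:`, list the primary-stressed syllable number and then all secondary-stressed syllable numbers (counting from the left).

Parse left to right into iambic (σˈσ) feet: (dus.ˈsok) (de.ˈne) (fo.ˈflo:).
Foot heads (stressed positions): 2, 4, 6.
End Rule Rightmost: primary stress on the rightmost head = syllable 6.
Secondary stress on 2, 4: dus.ˌsok.de.ˌne.fo.ˈflo:.

primary 6, secondary 2, 4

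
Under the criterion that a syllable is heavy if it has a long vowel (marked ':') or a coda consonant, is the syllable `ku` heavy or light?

light

`ku`: short vowel, open (no coda). Short vowel, open → light.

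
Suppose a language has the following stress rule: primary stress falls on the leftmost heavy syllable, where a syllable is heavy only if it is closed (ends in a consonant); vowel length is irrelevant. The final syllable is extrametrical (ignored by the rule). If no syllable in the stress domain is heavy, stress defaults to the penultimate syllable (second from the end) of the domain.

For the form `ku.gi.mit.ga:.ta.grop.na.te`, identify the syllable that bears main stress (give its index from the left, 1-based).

The final syllable (8, te) is extrametrical; the stress domain is syllables 1–7.
Weights: 1 ku L, 2 gi L, 3 mit H, 4 ga: L, 5 ta L, 6 grop H, 7 na L.
Heavy syllables in the domain: 3, 6. The leftmost is syllable 3 (mit).
Primary stress: syllable 3 → ku.gi.ˈmit.ga:.ta.grop.na.te.

3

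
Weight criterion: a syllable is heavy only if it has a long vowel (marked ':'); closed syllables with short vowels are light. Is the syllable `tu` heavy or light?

light

`tu`: short vowel, open (no coda). Short vowel → light.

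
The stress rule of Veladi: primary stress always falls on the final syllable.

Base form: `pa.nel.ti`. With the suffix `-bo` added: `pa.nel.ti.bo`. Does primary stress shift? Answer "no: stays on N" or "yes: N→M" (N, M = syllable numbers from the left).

Base `pa.nel.ti` (3 syllables):
  The word has 3 syllables; the final syllable is syllable 3 (ti).
  → primary stress on syllable 3.
Suffixed `pa.nel.ti.bo` (4 syllables):
  The word has 4 syllables; the final syllable is syllable 4 (bo).
  → primary stress on syllable 4.

yes: 3→4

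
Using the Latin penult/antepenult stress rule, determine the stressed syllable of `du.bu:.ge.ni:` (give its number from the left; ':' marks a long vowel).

2

Classical Latin: stress the penult if heavy (long vowel or closed), else the antepenult.
Weights: 2 bu: H, 3 ge L, 4 ni: H.
The penult (syllable 3, ge) is light, so stress falls on the antepenult (syllable 2, bu:).
Stress on syllable 2: du.ˈbu:.ge.ni:.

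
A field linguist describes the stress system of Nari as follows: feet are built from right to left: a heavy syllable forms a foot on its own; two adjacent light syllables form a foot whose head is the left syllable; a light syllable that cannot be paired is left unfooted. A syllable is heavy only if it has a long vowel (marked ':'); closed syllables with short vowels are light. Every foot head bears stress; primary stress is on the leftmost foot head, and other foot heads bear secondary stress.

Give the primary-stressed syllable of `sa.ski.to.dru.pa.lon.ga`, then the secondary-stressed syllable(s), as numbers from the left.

primary 2, secondary 4, 6

Weights: 1 sa L, 2 ski L, 3 to L, 4 dru L, 5 pa L, 6 lon L, 7 ga L.
Parse right to left (heavy = foot alone; LL = one foot; stranded L unfooted): sa (ˈski.to) (ˈdru.pa) (ˈlon.ga).
Foot heads: 2, 4, 6.
Primary stress on the leftmost head = syllable 2.
Secondary stress on 4, 6: sa.ˈski.to.ˌdru.pa.ˌlon.ga.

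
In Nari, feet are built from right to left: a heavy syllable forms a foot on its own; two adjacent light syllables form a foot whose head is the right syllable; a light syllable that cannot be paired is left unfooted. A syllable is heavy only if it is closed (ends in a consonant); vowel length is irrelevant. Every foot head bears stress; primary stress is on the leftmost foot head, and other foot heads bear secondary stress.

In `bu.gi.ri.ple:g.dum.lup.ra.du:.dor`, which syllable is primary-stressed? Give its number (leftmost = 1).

3

Weights: 1 bu L, 2 gi L, 3 ri L, 4 ple:g H, 5 dum H, 6 lup H, 7 ra L, 8 du: L, 9 dor H.
Parse right to left (heavy = foot alone; LL = one foot; stranded L unfooted): bu (gi.ˈri) (ˈple:g) (ˈdum) (ˈlup) (ra.ˈdu:) (ˈdor).
Foot heads: 3, 4, 5, 6, 8, 9.
Primary stress on the leftmost head = syllable 3.
Primary stress: syllable 3 → bu.gi.ˈri.ple:g.dum.lup.ra.du:.dor.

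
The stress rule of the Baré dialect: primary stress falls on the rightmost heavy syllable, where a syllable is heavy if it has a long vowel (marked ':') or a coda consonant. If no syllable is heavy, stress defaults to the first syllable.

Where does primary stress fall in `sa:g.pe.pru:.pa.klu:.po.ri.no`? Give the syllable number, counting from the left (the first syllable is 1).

5

Weights: 1 sa:g H, 2 pe L, 3 pru: H, 4 pa L, 5 klu: H, 6 po L, 7 ri L, 8 no L.
Heavy syllables in the domain: 1, 3, 5. The rightmost is syllable 5 (klu:).
Primary stress: syllable 5 → sa:g.pe.pru:.pa.ˈklu:.po.ri.no.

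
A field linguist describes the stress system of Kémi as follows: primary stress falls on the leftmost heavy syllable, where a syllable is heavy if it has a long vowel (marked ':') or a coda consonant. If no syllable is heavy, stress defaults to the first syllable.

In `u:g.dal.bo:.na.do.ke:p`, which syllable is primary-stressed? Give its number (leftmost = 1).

Weights: 1 u:g H, 2 dal H, 3 bo: H, 4 na L, 5 do L, 6 ke:p H.
Heavy syllables in the domain: 1, 2, 3, 6. The leftmost is syllable 1 (u:g).
Primary stress: syllable 1 → ˈu:g.dal.bo:.na.do.ke:p.

1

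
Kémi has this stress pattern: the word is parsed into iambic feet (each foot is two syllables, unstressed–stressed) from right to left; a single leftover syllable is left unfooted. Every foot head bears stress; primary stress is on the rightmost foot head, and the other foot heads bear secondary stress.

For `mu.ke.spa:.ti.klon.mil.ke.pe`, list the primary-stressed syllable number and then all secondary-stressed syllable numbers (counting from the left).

Parse right to left into iambic (σˈσ) feet: (mu.ˈke) (spa:.ˈti) (klon.ˈmil) (ke.ˈpe).
Foot heads (stressed positions): 2, 4, 6, 8.
End Rule Rightmost: primary stress on the rightmost head = syllable 8.
Secondary stress on 2, 4, 6: mu.ˌke.spa:.ˌti.klon.ˌmil.ke.ˈpe.

primary 8, secondary 2, 4, 6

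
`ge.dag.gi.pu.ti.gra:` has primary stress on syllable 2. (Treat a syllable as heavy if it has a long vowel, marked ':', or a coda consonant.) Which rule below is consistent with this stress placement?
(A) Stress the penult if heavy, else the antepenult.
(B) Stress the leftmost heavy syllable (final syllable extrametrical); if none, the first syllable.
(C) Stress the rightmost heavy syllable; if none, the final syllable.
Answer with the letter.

B

Rule A → syllable 4 (observed: 2).
Rule B → syllable 2 ✓.
Rule C → syllable 6 (observed: 2).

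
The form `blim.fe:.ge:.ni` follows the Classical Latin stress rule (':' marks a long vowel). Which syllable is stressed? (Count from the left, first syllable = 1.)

Classical Latin: stress the penult if heavy (long vowel or closed), else the antepenult.
Weights: 2 fe: H, 3 ge: H, 4 ni L.
The penult (syllable 3, ge:) is heavy, so it takes stress.
Stress on syllable 3: blim.fe:.ˈge:.ni.

3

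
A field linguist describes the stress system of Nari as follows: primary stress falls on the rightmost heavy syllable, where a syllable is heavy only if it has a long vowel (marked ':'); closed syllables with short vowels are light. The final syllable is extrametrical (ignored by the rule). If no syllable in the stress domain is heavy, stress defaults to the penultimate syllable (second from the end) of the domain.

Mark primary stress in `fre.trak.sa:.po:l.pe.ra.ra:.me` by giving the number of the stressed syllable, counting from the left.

The final syllable (8, me) is extrametrical; the stress domain is syllables 1–7.
Weights: 1 fre L, 2 trak L, 3 sa: H, 4 po:l H, 5 pe L, 6 ra L, 7 ra: H.
Heavy syllables in the domain: 3, 4, 7. The rightmost is syllable 7 (ra:).
Primary stress: syllable 7 → fre.trak.sa:.po:l.pe.ra.ˈra:.me.

7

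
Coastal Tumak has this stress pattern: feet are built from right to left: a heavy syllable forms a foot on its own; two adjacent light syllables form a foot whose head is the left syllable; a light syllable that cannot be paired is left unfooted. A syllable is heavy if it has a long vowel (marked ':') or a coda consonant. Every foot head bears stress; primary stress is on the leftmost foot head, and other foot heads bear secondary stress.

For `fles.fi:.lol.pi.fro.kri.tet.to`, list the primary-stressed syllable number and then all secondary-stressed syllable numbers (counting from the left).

Weights: 1 fles H, 2 fi: H, 3 lol H, 4 pi L, 5 fro L, 6 kri L, 7 tet H, 8 to L.
Parse right to left (heavy = foot alone; LL = one foot; stranded L unfooted): (ˈfles) (ˈfi:) (ˈlol) pi (ˈfro.kri) (ˈtet) to.
Foot heads: 1, 2, 3, 5, 7.
Primary stress on the leftmost head = syllable 1.
Secondary stress on 2, 3, 5, 7: ˈfles.ˌfi:.ˌlol.pi.ˌfro.kri.ˌtet.to.

primary 1, secondary 2, 3, 5, 7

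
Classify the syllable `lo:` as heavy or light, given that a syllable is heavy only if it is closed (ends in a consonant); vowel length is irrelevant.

light

`lo:`: long vowel, open (no coda). Open (no coda) → light.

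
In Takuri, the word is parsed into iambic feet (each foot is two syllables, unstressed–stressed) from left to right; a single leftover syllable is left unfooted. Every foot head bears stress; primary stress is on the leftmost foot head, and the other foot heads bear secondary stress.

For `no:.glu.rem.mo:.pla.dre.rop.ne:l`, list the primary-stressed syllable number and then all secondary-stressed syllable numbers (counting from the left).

Parse left to right into iambic (σˈσ) feet: (no:.ˈglu) (rem.ˈmo:) (pla.ˈdre) (rop.ˈne:l).
Foot heads (stressed positions): 2, 4, 6, 8.
End Rule Leftmost: primary stress on the leftmost head = syllable 2.
Secondary stress on 4, 6, 8: no:.ˈglu.rem.ˌmo:.pla.ˌdre.rop.ˌne:l.

primary 2, secondary 4, 6, 8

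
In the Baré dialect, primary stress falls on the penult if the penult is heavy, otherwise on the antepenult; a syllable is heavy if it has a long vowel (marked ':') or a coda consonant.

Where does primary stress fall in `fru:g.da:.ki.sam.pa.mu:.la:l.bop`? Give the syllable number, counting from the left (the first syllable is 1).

7

Weights: 6 mu: H, 7 la:l H, 8 bop H.
The penult (syllable 7, la:l) is heavy, so it takes stress.
Primary stress: syllable 7 → fru:g.da:.ki.sam.pa.mu:.ˈla:l.bop.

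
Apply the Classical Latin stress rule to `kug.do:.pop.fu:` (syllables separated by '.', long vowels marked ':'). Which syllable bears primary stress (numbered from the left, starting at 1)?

3

Classical Latin: stress the penult if heavy (long vowel or closed), else the antepenult.
Weights: 2 do: H, 3 pop H, 4 fu: H.
The penult (syllable 3, pop) is heavy, so it takes stress.
Stress on syllable 3: kug.do:.ˈpop.fu:.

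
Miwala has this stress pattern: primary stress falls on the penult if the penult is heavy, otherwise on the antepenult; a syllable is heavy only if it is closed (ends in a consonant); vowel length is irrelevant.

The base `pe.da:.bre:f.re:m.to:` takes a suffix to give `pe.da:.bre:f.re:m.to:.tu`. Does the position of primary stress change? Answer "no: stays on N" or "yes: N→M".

Base `pe.da:.bre:f.re:m.to:` (5 syllables):
  Weights: 3 bre:f H, 4 re:m H, 5 to: L.
  The penult (syllable 4, re:m) is heavy, so it takes stress.
  → primary stress on syllable 4.
Suffixed `pe.da:.bre:f.re:m.to:.tu` (6 syllables):
  Weights: 4 re:m H, 5 to: L, 6 tu L.
  The penult (syllable 5, to:) is light, so stress falls on the antepenult (syllable 4, re:m).
  → primary stress on syllable 4.

no: stays on 4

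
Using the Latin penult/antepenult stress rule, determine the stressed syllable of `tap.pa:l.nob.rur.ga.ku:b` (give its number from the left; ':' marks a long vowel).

Classical Latin: stress the penult if heavy (long vowel or closed), else the antepenult.
Weights: 4 rur H, 5 ga L, 6 ku:b H.
The penult (syllable 5, ga) is light, so stress falls on the antepenult (syllable 4, rur).
Stress on syllable 4: tap.pa:l.nob.ˈrur.ga.ku:b.

4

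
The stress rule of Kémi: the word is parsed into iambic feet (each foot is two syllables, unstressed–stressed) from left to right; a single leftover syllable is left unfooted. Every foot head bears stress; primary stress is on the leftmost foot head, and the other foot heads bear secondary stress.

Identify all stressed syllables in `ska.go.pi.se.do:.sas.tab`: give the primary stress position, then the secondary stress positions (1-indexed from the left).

Parse left to right into iambic (σˈσ) feet: (ska.ˈgo) (pi.ˈse) (do:.ˈsas) tab. Syllable 7 is left unfooted.
Foot heads (stressed positions): 2, 4, 6.
End Rule Leftmost: primary stress on the leftmost head = syllable 2.
Secondary stress on 4, 6: ska.ˈgo.pi.ˌse.do:.ˌsas.tab.

primary 2, secondary 4, 6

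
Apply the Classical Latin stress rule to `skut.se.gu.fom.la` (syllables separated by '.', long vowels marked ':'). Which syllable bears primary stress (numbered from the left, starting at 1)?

4

Classical Latin: stress the penult if heavy (long vowel or closed), else the antepenult.
Weights: 3 gu L, 4 fom H, 5 la L.
The penult (syllable 4, fom) is heavy, so it takes stress.
Stress on syllable 4: skut.se.gu.ˈfom.la.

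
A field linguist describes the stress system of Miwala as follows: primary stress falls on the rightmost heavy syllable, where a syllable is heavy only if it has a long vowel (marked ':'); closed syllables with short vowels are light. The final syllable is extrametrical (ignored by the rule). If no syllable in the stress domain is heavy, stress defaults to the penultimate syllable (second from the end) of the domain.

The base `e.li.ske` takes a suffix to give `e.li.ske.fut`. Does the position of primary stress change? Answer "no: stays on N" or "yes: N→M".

Base `e.li.ske` (3 syllables):
  The final syllable (3, ske) is extrametrical; the stress domain is syllables 1–2.
  Weights: 1 e L, 2 li L.
  No heavy syllable in the domain; default to the penultimate syllable (second from the end) of the domain = syllable 1.
  → primary stress on syllable 1.
Suffixed `e.li.ske.fut` (4 syllables):
  The final syllable (4, fut) is extrametrical; the stress domain is syllables 1–3.
  Weights: 1 e L, 2 li L, 3 ske L.
  No heavy syllable in the domain; default to the penultimate syllable (second from the end) of the domain = syllable 2.
  → primary stress on syllable 2.

yes: 1→2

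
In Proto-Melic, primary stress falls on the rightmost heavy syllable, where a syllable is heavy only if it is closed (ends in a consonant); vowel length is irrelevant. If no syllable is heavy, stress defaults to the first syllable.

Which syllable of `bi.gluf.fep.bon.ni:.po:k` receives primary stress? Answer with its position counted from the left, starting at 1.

6

Weights: 1 bi L, 2 gluf H, 3 fep H, 4 bon H, 5 ni: L, 6 po:k H.
Heavy syllables in the domain: 2, 3, 4, 6. The rightmost is syllable 6 (po:k).
Primary stress: syllable 6 → bi.gluf.fep.bon.ni:.ˈpo:k.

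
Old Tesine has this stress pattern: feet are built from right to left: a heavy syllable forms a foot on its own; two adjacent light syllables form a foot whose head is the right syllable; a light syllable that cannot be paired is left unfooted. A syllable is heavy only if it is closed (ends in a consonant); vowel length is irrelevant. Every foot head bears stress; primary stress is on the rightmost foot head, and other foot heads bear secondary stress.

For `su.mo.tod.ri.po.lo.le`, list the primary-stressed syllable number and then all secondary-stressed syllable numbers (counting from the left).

primary 7, secondary 2, 3, 5

Weights: 1 su L, 2 mo L, 3 tod H, 4 ri L, 5 po L, 6 lo L, 7 le L.
Parse right to left (heavy = foot alone; LL = one foot; stranded L unfooted): (su.ˈmo) (ˈtod) (ri.ˈpo) (lo.ˈle).
Foot heads: 2, 3, 5, 7.
Primary stress on the rightmost head = syllable 7.
Secondary stress on 2, 3, 5: su.ˌmo.ˌtod.ri.ˌpo.lo.ˈle.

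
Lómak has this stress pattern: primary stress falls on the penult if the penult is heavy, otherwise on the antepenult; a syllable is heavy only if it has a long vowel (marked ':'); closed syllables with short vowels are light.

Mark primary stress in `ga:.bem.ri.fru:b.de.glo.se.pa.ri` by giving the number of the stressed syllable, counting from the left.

Weights: 7 se L, 8 pa L, 9 ri L.
The penult (syllable 8, pa) is light, so stress falls on the antepenult (syllable 7, se).
Primary stress: syllable 7 → ga:.bem.ri.fru:b.de.glo.ˈse.pa.ri.

7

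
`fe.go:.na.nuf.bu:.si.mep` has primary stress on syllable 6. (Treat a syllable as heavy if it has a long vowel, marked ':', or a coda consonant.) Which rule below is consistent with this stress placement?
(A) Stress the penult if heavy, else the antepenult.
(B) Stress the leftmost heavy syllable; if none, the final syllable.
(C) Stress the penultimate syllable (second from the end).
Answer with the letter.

C

Rule A → syllable 5 (observed: 6).
Rule B → syllable 2 (observed: 6).
Rule C → syllable 6 ✓.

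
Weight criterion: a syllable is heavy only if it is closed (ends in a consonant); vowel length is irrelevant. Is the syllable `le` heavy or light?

light

`le`: short vowel, open (no coda). Open (no coda) → light.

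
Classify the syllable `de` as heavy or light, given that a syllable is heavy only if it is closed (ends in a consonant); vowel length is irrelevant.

`de`: short vowel, open (no coda). Open (no coda) → light.

light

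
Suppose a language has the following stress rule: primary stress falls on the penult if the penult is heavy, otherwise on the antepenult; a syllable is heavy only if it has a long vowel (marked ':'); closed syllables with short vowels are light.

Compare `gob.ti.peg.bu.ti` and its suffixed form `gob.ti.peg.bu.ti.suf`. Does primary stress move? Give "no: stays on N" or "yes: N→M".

Base `gob.ti.peg.bu.ti` (5 syllables):
  Weights: 3 peg L, 4 bu L, 5 ti L.
  The penult (syllable 4, bu) is light, so stress falls on the antepenult (syllable 3, peg).
  → primary stress on syllable 3.
Suffixed `gob.ti.peg.bu.ti.suf` (6 syllables):
  Weights: 4 bu L, 5 ti L, 6 suf L.
  The penult (syllable 5, ti) is light, so stress falls on the antepenult (syllable 4, bu).
  → primary stress on syllable 4.

yes: 3→4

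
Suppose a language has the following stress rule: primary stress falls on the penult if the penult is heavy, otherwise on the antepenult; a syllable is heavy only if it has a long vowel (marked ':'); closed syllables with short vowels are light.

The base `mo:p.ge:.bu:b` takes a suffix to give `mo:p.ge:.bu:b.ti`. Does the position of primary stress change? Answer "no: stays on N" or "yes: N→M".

yes: 2→3

Base `mo:p.ge:.bu:b` (3 syllables):
  Weights: 1 mo:p H, 2 ge: H, 3 bu:b H.
  The penult (syllable 2, ge:) is heavy, so it takes stress.
  → primary stress on syllable 2.
Suffixed `mo:p.ge:.bu:b.ti` (4 syllables):
  Weights: 2 ge: H, 3 bu:b H, 4 ti L.
  The penult (syllable 3, bu:b) is heavy, so it takes stress.
  → primary stress on syllable 3.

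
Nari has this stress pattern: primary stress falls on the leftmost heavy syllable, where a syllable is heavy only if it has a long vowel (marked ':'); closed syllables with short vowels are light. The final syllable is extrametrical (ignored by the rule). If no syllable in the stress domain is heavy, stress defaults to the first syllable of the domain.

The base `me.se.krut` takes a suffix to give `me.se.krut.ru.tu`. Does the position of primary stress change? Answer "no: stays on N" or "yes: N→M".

Base `me.se.krut` (3 syllables):
  The final syllable (3, krut) is extrametrical; the stress domain is syllables 1–2.
  Weights: 1 me L, 2 se L.
  No heavy syllable in the domain; default to the first syllable of the domain = syllable 1.
  → primary stress on syllable 1.
Suffixed `me.se.krut.ru.tu` (5 syllables):
  The final syllable (5, tu) is extrametrical; the stress domain is syllables 1–4.
  Weights: 1 me L, 2 se L, 3 krut L, 4 ru L.
  No heavy syllable in the domain; default to the first syllable of the domain = syllable 1.
  → primary stress on syllable 1.

no: stays on 1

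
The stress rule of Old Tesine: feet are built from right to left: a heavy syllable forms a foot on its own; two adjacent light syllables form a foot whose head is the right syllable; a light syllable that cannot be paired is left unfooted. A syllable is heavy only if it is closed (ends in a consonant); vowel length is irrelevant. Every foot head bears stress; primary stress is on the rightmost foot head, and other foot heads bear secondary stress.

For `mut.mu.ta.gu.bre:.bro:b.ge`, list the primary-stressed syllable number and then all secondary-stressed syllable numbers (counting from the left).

primary 6, secondary 1, 3, 5

Weights: 1 mut H, 2 mu L, 3 ta L, 4 gu L, 5 bre: L, 6 bro:b H, 7 ge L.
Parse right to left (heavy = foot alone; LL = one foot; stranded L unfooted): (ˈmut) (mu.ˈta) (gu.ˈbre:) (ˈbro:b) ge.
Foot heads: 1, 3, 5, 6.
Primary stress on the rightmost head = syllable 6.
Secondary stress on 1, 3, 5: ˌmut.mu.ˌta.gu.ˌbre:.ˈbro:b.ge.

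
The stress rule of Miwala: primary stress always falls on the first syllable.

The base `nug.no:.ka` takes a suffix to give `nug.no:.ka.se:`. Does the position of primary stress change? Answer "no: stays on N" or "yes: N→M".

no: stays on 1

Base `nug.no:.ka` (3 syllables):
  The word has 3 syllables; the first syllable is syllable 1 (nug).
  → primary stress on syllable 1.
Suffixed `nug.no:.ka.se:` (4 syllables):
  The word has 4 syllables; the first syllable is syllable 1 (nug).
  → primary stress on syllable 1.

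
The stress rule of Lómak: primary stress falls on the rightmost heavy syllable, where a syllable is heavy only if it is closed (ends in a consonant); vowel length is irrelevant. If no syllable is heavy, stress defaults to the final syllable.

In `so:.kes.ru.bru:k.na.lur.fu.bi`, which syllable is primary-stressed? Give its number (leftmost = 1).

Weights: 1 so: L, 2 kes H, 3 ru L, 4 bru:k H, 5 na L, 6 lur H, 7 fu L, 8 bi L.
Heavy syllables in the domain: 2, 4, 6. The rightmost is syllable 6 (lur).
Primary stress: syllable 6 → so:.kes.ru.bru:k.na.ˈlur.fu.bi.

6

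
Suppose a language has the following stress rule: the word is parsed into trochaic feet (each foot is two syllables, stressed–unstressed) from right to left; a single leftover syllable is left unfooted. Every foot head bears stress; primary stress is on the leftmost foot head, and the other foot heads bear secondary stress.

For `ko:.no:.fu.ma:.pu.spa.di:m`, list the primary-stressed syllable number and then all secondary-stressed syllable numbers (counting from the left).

primary 2, secondary 4, 6

Parse right to left into trochaic (ˈσσ) feet: ko: (ˈno:.fu) (ˈma:.pu) (ˈspa.di:m). Syllable 1 is left unfooted.
Foot heads (stressed positions): 2, 4, 6.
End Rule Leftmost: primary stress on the leftmost head = syllable 2.
Secondary stress on 4, 6: ko:.ˈno:.fu.ˌma:.pu.ˌspa.di:m.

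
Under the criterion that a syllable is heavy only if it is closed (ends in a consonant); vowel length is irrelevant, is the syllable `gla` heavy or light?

light

`gla`: short vowel, open (no coda). Open (no coda) → light.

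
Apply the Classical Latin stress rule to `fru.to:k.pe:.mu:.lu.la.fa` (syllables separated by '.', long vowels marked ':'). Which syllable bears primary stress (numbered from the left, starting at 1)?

Classical Latin: stress the penult if heavy (long vowel or closed), else the antepenult.
Weights: 5 lu L, 6 la L, 7 fa L.
The penult (syllable 6, la) is light, so stress falls on the antepenult (syllable 5, lu).
Stress on syllable 5: fru.to:k.pe:.mu:.ˈlu.la.fa.

5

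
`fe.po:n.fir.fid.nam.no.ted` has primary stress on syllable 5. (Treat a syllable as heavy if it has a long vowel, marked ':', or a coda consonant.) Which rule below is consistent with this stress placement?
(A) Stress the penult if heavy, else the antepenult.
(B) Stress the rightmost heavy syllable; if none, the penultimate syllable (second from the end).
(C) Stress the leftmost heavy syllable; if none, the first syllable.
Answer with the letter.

Rule A → syllable 5 ✓.
Rule B → syllable 7 (observed: 5).
Rule C → syllable 2 (observed: 5).

A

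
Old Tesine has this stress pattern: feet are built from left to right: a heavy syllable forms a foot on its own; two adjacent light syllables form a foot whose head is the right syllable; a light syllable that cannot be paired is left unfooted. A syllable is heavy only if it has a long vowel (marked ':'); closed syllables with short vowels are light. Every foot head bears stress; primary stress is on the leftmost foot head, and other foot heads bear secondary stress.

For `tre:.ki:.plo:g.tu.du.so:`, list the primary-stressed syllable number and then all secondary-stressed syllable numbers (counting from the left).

primary 1, secondary 2, 3, 5, 6

Weights: 1 tre: H, 2 ki: H, 3 plo:g H, 4 tu L, 5 du L, 6 so: H.
Parse left to right (heavy = foot alone; LL = one foot; stranded L unfooted): (ˈtre:) (ˈki:) (ˈplo:g) (tu.ˈdu) (ˈso:).
Foot heads: 1, 2, 3, 5, 6.
Primary stress on the leftmost head = syllable 1.
Secondary stress on 2, 3, 5, 6: ˈtre:.ˌki:.ˌplo:g.tu.ˌdu.ˌso:.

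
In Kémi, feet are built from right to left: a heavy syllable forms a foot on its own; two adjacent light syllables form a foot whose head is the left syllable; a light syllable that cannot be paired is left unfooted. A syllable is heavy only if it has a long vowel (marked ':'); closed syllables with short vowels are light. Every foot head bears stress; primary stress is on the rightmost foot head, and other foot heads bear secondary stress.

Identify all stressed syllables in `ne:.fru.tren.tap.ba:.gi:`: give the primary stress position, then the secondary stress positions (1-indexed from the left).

primary 6, secondary 1, 3, 5

Weights: 1 ne: H, 2 fru L, 3 tren L, 4 tap L, 5 ba: H, 6 gi: H.
Parse right to left (heavy = foot alone; LL = one foot; stranded L unfooted): (ˈne:) fru (ˈtren.tap) (ˈba:) (ˈgi:).
Foot heads: 1, 3, 5, 6.
Primary stress on the rightmost head = syllable 6.
Secondary stress on 1, 3, 5: ˌne:.fru.ˌtren.tap.ˌba:.ˈgi:.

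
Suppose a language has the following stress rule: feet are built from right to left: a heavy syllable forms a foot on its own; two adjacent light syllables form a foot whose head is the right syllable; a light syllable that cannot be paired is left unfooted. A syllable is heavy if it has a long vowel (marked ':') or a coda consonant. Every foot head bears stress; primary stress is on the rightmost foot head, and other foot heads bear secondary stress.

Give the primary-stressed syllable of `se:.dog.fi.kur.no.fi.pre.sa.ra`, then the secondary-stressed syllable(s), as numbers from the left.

Weights: 1 se: H, 2 dog H, 3 fi L, 4 kur H, 5 no L, 6 fi L, 7 pre L, 8 sa L, 9 ra L.
Parse right to left (heavy = foot alone; LL = one foot; stranded L unfooted): (ˈse:) (ˈdog) fi (ˈkur) no (fi.ˈpre) (sa.ˈra).
Foot heads: 1, 2, 4, 7, 9.
Primary stress on the rightmost head = syllable 9.
Secondary stress on 1, 2, 4, 7: ˌse:.ˌdog.fi.ˌkur.no.fi.ˌpre.sa.ˈra.

primary 9, secondary 1, 2, 4, 7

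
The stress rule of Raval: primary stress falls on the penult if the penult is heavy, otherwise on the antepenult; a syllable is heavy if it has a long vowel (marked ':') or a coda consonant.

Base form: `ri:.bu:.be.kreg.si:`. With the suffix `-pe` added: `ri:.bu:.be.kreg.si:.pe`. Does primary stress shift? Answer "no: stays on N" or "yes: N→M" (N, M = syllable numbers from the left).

yes: 4→5

Base `ri:.bu:.be.kreg.si:` (5 syllables):
  Weights: 3 be L, 4 kreg H, 5 si: H.
  The penult (syllable 4, kreg) is heavy, so it takes stress.
  → primary stress on syllable 4.
Suffixed `ri:.bu:.be.kreg.si:.pe` (6 syllables):
  Weights: 4 kreg H, 5 si: H, 6 pe L.
  The penult (syllable 5, si:) is heavy, so it takes stress.
  → primary stress on syllable 5.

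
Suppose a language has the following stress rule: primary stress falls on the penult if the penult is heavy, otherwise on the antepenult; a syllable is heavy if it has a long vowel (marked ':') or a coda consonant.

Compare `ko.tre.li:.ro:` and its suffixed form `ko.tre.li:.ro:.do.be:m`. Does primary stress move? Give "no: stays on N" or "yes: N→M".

yes: 3→4

Base `ko.tre.li:.ro:` (4 syllables):
  Weights: 2 tre L, 3 li: H, 4 ro: H.
  The penult (syllable 3, li:) is heavy, so it takes stress.
  → primary stress on syllable 3.
Suffixed `ko.tre.li:.ro:.do.be:m` (6 syllables):
  Weights: 4 ro: H, 5 do L, 6 be:m H.
  The penult (syllable 5, do) is light, so stress falls on the antepenult (syllable 4, ro:).
  → primary stress on syllable 4.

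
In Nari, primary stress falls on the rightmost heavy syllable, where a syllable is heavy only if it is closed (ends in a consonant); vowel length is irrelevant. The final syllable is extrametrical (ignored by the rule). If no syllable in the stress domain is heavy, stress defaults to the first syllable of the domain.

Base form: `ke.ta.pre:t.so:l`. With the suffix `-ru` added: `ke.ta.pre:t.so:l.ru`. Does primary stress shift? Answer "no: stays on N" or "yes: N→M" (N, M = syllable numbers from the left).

Base `ke.ta.pre:t.so:l` (4 syllables):
  The final syllable (4, so:l) is extrametrical; the stress domain is syllables 1–3.
  Weights: 1 ke L, 2 ta L, 3 pre:t H.
  Heavy syllables in the domain: 3. The rightmost is syllable 3 (pre:t).
  → primary stress on syllable 3.
Suffixed `ke.ta.pre:t.so:l.ru` (5 syllables):
  The final syllable (5, ru) is extrametrical; the stress domain is syllables 1–4.
  Weights: 1 ke L, 2 ta L, 3 pre:t H, 4 so:l H.
  Heavy syllables in the domain: 3, 4. The rightmost is syllable 4 (so:l).
  → primary stress on syllable 4.

yes: 3→4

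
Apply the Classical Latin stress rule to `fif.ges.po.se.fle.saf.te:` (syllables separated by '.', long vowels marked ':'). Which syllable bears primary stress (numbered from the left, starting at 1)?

6

Classical Latin: stress the penult if heavy (long vowel or closed), else the antepenult.
Weights: 5 fle L, 6 saf H, 7 te: H.
The penult (syllable 6, saf) is heavy, so it takes stress.
Stress on syllable 6: fif.ges.po.se.fle.ˈsaf.te:.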